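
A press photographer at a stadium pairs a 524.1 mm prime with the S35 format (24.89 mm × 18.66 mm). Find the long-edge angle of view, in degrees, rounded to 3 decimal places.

2.721°

Angle of view α = 2·arctan(w/2f) with w = 24.89 mm and f = 524.1 mm.
w/2f = 0.02375; arctan(0.02375) ≈ 1.3603°, so α ≈ 2.7205°.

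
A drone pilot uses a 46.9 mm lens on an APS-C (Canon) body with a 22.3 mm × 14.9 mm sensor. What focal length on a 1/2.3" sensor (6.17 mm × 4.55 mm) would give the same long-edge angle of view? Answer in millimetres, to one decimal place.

Equal angle of view means equal width/f ratio, so f₂ = f₁ · (width₂/width₁) = 46.9 × 6.17/22.3.
f₂ = 46.9 × 0.27668 ≈ 12.976 mm.

13.0 mm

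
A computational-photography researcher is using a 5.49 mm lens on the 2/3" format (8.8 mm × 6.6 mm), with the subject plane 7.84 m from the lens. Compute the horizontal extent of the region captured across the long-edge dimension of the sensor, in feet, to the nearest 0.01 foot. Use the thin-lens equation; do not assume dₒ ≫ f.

dₒ: 7.84 m = 7840 mm.
Similar triangles through the lens centre give W/dₒ = w/dᵢ; with 1/f = 1/dₒ + 1/dᵢ this gives W = w·(dₒ − f)/f.
W = 8.8 mm × (7840 − 5.49) / 5.49 = 8.8 × 1427.0510 ≈ 12558.049 mm = 12558.049/304.8 ft = 41.2009 ft.

41.20 ft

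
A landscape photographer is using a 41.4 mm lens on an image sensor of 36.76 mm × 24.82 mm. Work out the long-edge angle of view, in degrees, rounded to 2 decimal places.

47.88°

Angle of view α = 2·arctan(w/2f) with w = 36.76 mm and f = 41.4 mm.
w/2f = 0.44396; arctan(0.44396) ≈ 23.9394°, so α ≈ 47.8787°.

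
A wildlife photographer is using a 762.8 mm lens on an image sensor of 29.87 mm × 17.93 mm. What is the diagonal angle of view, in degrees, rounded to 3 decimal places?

2.616°

Sensor diagonal = √(29.87² + 17.93²) = √1213.7018 ≈ 34.8382 mm.
Angle of view α = 2·arctan(d/2f) with d = 34.8382 mm and f = 762.8 mm.
d/2f = 0.02284; arctan(0.02284) ≈ 1.3082°, so α ≈ 2.6163°.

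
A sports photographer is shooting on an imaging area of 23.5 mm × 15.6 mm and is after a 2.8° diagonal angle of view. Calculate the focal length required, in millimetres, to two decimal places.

577.07 mm

Sensor diagonal = √(23.5² + 15.6²) = √795.6100 ≈ 28.2066 mm.
From α = 2·arctan(d/2f) we get f = d / (2·tan(α/2)).
With d = 28.2066 mm and α/2 = 1.4°, tan(α/2) ≈ 0.02444, so f ≈ 28.2066 / 0.04888 ≈ 577.0697 mm.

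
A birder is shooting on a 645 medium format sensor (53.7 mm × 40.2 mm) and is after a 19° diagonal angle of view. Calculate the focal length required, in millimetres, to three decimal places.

200.427 mm

Sensor diagonal = √(53.7² + 40.2²) = √4499.7300 ≈ 67.0800 mm.
From α = 2·arctan(d/2f) we get f = d / (2·tan(α/2)).
With d = 67.0800 mm and α/2 = 9.5°, tan(α/2) ≈ 0.16734, so f ≈ 67.0800 / 0.33469 ≈ 200.4272 mm.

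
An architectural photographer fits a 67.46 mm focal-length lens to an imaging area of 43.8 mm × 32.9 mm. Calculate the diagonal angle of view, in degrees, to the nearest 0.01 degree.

Sensor diagonal = √(43.8² + 32.9²) = √3000.8500 ≈ 54.7800 mm.
Angle of view α = 2·arctan(d/2f) with d = 54.7800 mm and f = 67.46 mm.
d/2f = 0.40602; arctan(0.40602) ≈ 22.0981°, so α ≈ 44.1961°.

44.20°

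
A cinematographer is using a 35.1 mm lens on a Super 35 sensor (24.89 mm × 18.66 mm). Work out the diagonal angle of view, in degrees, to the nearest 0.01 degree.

47.80°

Sensor diagonal = √(24.89² + 18.66²) = √967.7077 ≈ 31.1080 mm.
Angle of view α = 2·arctan(d/2f) with d = 31.1080 mm and f = 35.1 mm.
d/2f = 0.44313; arctan(0.44313) ≈ 23.8998°, so α ≈ 47.7995°.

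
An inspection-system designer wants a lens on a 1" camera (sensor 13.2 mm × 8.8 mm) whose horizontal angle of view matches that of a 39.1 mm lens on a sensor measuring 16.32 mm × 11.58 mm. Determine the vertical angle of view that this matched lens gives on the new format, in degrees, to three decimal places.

15.841°

Equal horizontal AOV ⇒ f₂ = f₁ · 13.2/16.32 = 39.1 × 0.80882 ≈ 31.6250 mm.
Vertical AOV on the new format = 2·arctan(8.8 / (2 × 31.6250)) = 2·arctan(0.13913) ≈ 15.8415°.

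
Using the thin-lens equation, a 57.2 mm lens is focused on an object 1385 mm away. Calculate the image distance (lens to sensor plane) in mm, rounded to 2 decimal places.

59.66 mm

1/dᵢ = 1/f − 1/dₒ = 1/57.2 − 1/1385 = 0.0167605 mm⁻¹.
dᵢ = 1/0.0167605 ≈ 59.6641 mm.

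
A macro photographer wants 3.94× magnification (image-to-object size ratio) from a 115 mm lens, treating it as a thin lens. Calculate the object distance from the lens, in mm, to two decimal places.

With m = dᵢ/dₒ and 1/f = 1/dₒ + 1/dᵢ, substituting dᵢ = m·dₒ gives 1/f = (1 + 1/m)/dₒ, hence dₒ = f·(1 + 1/m).
dₒ = 115 × (1 + 1/3.94) = 115 × 1.25381 ≈ 144.188 mm.

144.19 mm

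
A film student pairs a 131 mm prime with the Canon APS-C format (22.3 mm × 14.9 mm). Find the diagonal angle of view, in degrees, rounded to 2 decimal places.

11.69°

Sensor diagonal = √(22.3² + 14.9²) = √719.3000 ≈ 26.8198 mm.
Angle of view α = 2·arctan(d/2f) with d = 26.8198 mm and f = 131 mm.
d/2f = 0.10237; arctan(0.10237) ≈ 5.8448°, so α ≈ 11.6895°.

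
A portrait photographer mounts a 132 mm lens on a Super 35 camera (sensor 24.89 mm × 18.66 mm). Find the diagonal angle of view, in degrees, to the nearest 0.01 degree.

Sensor diagonal = √(24.89² + 18.66²) = √967.7077 ≈ 31.1080 mm.
Angle of view α = 2·arctan(d/2f) with d = 31.1080 mm and f = 132 mm.
d/2f = 0.11783; arctan(0.11783) ≈ 6.7204°, so α ≈ 13.4407°.

13.44°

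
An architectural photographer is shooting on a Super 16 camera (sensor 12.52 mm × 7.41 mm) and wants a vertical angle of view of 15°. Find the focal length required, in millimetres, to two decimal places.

From α = 2·arctan(h/2f) we get f = h / (2·tan(α/2)).
With h = 7.41 mm and α/2 = 7.5°, tan(α/2) ≈ 0.13165, so f ≈ 7.41 / 0.26330 ≈ 28.1423 mm.

28.14 mm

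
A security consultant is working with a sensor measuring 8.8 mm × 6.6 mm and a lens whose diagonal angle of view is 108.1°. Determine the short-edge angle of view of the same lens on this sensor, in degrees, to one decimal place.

79.2°

Sensor diagonal = √(8.8² + 6.6²) = √121.0000 ≈ 11.0000 mm.
From the diagonal AOV: f = 11.0000 / (2·tan(54.05°)) = 11.0000 / 2.75782 ≈ 3.9887 mm.
Short-edge AOV = 2·arctan(6.6 / (2 × 3.9887)) = 2·arctan(0.82735) ≈ 79.2051°.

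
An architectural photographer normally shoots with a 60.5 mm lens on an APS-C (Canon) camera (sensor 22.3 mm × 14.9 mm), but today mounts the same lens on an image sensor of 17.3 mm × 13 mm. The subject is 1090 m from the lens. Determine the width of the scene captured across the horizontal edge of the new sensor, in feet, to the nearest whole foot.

1023 ft

The focal length stays 60.5 mm; the relevant sensor dimension is now w = 17.3 mm. Object distance dₒ = 1090 m = 1.09e+06 mm.
Thin-lens field width W = w·(dₒ − f)/f = 17.3 × (1.09e+06 − 60.5)/60.5 ≈ 311668.650 mm = 311668.650/304.8 ft = 1022.53 ft.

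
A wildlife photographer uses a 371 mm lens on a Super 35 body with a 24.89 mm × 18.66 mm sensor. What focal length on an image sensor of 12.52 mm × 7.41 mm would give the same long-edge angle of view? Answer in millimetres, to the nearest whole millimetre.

187 mm

Equal angle of view means equal width/f ratio, so f₂ = f₁ · (width₂/width₁) = 371 × 12.52/24.89.
f₂ = 371 × 0.50301 ≈ 186.618 mm.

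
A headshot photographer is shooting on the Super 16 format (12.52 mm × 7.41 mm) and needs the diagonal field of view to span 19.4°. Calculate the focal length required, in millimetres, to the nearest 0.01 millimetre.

Sensor diagonal = √(12.52² + 7.41²) = √211.6585 ≈ 14.5485 mm.
From α = 2·arctan(d/2f) we get f = d / (2·tan(α/2)).
With d = 14.5485 mm and α/2 = 9.7°, tan(α/2) ≈ 0.17093, so f ≈ 14.5485 / 0.34187 ≈ 42.5561 mm.

42.56 mm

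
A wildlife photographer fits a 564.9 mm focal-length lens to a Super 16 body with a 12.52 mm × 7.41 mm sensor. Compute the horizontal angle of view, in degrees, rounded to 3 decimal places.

1.270°

Angle of view α = 2·arctan(w/2f) with w = 12.52 mm and f = 564.9 mm.
w/2f = 0.01108; arctan(0.01108) ≈ 0.6349°, so α ≈ 1.2698°.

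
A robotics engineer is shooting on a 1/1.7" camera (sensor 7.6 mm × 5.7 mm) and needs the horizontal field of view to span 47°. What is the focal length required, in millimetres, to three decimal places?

From α = 2·arctan(w/2f) we get f = w / (2·tan(α/2)).
With w = 7.6 mm and α/2 = 23.5°, tan(α/2) ≈ 0.43481, so f ≈ 7.6 / 0.86962 ≈ 8.7394 mm.

8.739 mm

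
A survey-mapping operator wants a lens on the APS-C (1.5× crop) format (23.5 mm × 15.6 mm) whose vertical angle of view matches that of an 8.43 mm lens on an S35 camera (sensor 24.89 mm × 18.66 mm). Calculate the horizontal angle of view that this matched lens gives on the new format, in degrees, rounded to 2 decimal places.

Equal vertical AOV ⇒ f₂ = f₁ · 15.6/18.66 = 8.43 × 0.83601 ≈ 7.0476 mm.
Horizontal AOV on the new format = 2·arctan(23.5 / (2 × 7.0476)) = 2·arctan(1.66724) ≈ 118.0898°.

118.09°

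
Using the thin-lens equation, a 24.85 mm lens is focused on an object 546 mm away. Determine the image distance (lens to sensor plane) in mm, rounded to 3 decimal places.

26.035 mm

1/dᵢ = 1/f − 1/dₒ = 1/24.85 − 1/546 = 0.0384099 mm⁻¹.
dᵢ = 1/0.0384099 ≈ 26.0349 mm.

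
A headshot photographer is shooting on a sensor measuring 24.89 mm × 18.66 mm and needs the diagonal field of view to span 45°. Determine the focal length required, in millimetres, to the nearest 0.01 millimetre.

37.55 mm

Sensor diagonal = √(24.89² + 18.66²) = √967.7077 ≈ 31.1080 mm.
From α = 2·arctan(d/2f) we get f = d / (2·tan(α/2)).
With d = 31.1080 mm and α/2 = 22.5°, tan(α/2) ≈ 0.41421, so f ≈ 31.1080 / 0.82843 ≈ 37.5507 mm.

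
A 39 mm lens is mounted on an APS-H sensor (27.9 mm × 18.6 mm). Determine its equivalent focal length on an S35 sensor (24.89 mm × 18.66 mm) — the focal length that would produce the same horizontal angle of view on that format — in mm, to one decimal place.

Equal angle of view means equal width/f ratio, so f₂ = f₁ · (width₂/width₁) = 39 × 24.89/27.9.
f₂ = 39 × 0.89211 ≈ 34.792 mm.

34.8 mm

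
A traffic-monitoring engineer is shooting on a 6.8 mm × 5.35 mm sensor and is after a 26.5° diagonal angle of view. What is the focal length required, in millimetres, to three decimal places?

18.373 mm

Sensor diagonal = √(6.8² + 5.35²) = √74.8625 ≈ 8.6523 mm.
From α = 2·arctan(d/2f) we get f = d / (2·tan(α/2)).
With d = 8.6523 mm and α/2 = 13.25°, tan(α/2) ≈ 0.23547, so f ≈ 8.6523 / 0.47094 ≈ 18.3725 mm.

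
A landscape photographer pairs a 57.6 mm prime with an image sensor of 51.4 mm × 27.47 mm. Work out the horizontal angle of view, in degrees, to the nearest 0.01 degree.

Angle of view α = 2·arctan(w/2f) with w = 51.4 mm and f = 57.6 mm.
w/2f = 0.44618; arctan(0.44618) ≈ 24.0455°, so α ≈ 48.0910°.

48.09°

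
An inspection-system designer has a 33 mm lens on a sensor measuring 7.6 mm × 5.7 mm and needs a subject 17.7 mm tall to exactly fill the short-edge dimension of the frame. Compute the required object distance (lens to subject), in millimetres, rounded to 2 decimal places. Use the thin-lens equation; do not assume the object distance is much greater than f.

Magnification m = h/W = dᵢ/dₒ; combined with 1/f = 1/dₒ + 1/dᵢ this gives dₒ = f·(1 + W/h).
dₒ = 33 mm × (1 + 17.7/5.7) = 33 × 4.1053 ≈ 135.474 mm.

135.47 mm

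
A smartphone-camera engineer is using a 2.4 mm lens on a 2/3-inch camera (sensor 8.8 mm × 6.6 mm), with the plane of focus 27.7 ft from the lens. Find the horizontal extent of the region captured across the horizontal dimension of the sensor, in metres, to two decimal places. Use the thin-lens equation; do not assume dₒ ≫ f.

30.95 m

dₒ: 27.7 ft × 304.8 mm/ft = 8442.96 mm.
Similar triangles through the lens centre give W/dₒ = w/dᵢ; with 1/f = 1/dₒ + 1/dᵢ this gives W = w·(dₒ − f)/f.
W = 8.8 mm × (8442.96 − 2.4) / 2.4 = 8.8 × 3516.8999 ≈ 30948.719 mm = 30.9487 m.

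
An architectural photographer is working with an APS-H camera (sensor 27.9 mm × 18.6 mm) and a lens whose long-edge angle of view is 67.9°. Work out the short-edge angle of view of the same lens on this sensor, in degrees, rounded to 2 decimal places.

48.34°

From the long-edge AOV: f = 27.9 / (2·tan(33.95°)) = 27.9 / 1.34648 ≈ 20.7207 mm.
Short-edge AOV = 2·arctan(18.6 / (2 × 20.7207)) = 2·arctan(0.44883) ≈ 48.3436°.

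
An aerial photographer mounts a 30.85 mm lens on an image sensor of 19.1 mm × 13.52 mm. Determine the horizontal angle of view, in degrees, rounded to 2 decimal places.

Angle of view α = 2·arctan(w/2f) with w = 19.1 mm and f = 30.85 mm.
w/2f = 0.30956; arctan(0.30956) ≈ 17.2006°, so α ≈ 34.4011°.

34.40°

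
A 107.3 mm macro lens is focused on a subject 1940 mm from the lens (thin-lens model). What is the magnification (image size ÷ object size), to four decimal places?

Thin lens: 1/f = 1/dₒ + 1/dᵢ → 1/dᵢ = 1/107.3 − 1/1940 = 0.0088042 mm⁻¹, so dᵢ ≈ 113.5821 mm.
Magnification m = dᵢ/dₒ = 113.5821/1940 ≈ 0.05855.

0.0585×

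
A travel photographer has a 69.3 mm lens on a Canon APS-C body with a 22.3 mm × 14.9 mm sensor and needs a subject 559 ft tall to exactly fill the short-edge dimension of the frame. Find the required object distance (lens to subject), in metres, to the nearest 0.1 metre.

W: 559 ft × 304.8 mm/ft = 170383.19 mm.
Magnification m = h/W = dᵢ/dₒ; combined with 1/f = 1/dₒ + 1/dᵢ this gives dₒ = f·(1 + W/h).
dₒ = 69.3 mm × (1 + 170383/14.9) = 69.3 × 11436.1137 ≈ 792522.681 mm = 792.523 m.

792.5 m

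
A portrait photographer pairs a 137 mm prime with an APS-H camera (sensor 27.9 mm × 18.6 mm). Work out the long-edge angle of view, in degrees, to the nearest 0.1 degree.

Angle of view α = 2·arctan(w/2f) with w = 27.9 mm and f = 137 mm.
w/2f = 0.10182; arctan(0.10182) ≈ 5.8141°, so α ≈ 11.6282°.

11.6°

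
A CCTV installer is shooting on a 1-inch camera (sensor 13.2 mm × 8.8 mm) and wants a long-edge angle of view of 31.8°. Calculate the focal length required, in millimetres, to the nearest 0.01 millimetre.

From α = 2·arctan(w/2f) we get f = w / (2·tan(α/2)).
With w = 13.2 mm and α/2 = 15.9°, tan(α/2) ≈ 0.28486, so f ≈ 13.2 / 0.56971 ≈ 23.1695 mm.

23.17 mm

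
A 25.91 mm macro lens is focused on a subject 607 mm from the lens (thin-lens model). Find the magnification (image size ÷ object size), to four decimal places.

Thin lens: 1/f = 1/dₒ + 1/dᵢ → 1/dᵢ = 1/25.91 − 1/607 = 0.0369477 mm⁻¹, so dᵢ ≈ 27.0653 mm.
Magnification m = dᵢ/dₒ = 27.0653/607 ≈ 0.04459.

0.0446×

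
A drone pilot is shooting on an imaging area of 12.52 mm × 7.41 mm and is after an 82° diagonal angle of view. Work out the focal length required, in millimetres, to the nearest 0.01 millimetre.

8.37 mm

Sensor diagonal = √(12.52² + 7.41²) = √211.6585 ≈ 14.5485 mm.
From α = 2·arctan(d/2f) we get f = d / (2·tan(α/2)).
With d = 14.5485 mm and α/2 = 41°, tan(α/2) ≈ 0.86929, so f ≈ 14.5485 / 1.73857 ≈ 8.3681 mm.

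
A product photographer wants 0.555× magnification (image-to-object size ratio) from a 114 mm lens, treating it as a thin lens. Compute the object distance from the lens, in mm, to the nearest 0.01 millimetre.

319.41 mm

With m = dᵢ/dₒ and 1/f = 1/dₒ + 1/dᵢ, substituting dᵢ = m·dₒ gives 1/f = (1 + 1/m)/dₒ, hence dₒ = f·(1 + 1/m).
dₒ = 114 × (1 + 1/0.555) = 114 × 2.80180 ≈ 319.405 mm.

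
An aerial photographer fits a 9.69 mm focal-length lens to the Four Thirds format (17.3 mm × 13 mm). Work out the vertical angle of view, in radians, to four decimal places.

1.1817 rad

Angle of view α = 2·arctan(h/2f) with h = 13 mm and f = 9.69 mm.
h/2f = 0.67079; arctan(0.67079) ≈ 0.5909 rad, so α ≈ 1.1817 rad.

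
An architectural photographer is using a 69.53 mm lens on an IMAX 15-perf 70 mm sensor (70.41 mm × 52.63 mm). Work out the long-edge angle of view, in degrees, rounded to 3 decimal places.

Angle of view α = 2·arctan(w/2f) with w = 70.41 mm and f = 69.53 mm.
w/2f = 0.50633; arctan(0.50633) ≈ 26.8544°, so α ≈ 53.7088°.

53.709°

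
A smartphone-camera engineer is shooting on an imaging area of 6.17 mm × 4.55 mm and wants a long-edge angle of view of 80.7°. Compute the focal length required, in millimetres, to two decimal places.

3.63 mm

From α = 2·arctan(w/2f) we get f = w / (2·tan(α/2)).
With w = 6.17 mm and α/2 = 40.35°, tan(α/2) ≈ 0.84956, so f ≈ 6.17 / 1.69913 ≈ 3.6313 mm.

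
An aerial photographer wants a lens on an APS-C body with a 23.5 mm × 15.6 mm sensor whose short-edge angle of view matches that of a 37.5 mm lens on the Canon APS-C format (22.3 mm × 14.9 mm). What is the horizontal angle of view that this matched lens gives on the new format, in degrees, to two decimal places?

Equal short-edge AOV ⇒ f₂ = f₁ · 15.6/14.9 = 37.5 × 1.04698 ≈ 39.2617 mm.
Horizontal AOV on the new format = 2·arctan(23.5 / (2 × 39.2617)) = 2·arctan(0.29927) ≈ 33.3221°.

33.32°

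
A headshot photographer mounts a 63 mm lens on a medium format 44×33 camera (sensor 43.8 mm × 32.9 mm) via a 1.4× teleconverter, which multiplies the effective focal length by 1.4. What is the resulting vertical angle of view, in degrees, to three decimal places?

Effective focal length f = 63 × 1.4 = 88.2 mm.
α = 2·arctan(32.9 / (2 × 88.2)) = 2·arctan(0.18651) ≈ 21.1295°.

21.129°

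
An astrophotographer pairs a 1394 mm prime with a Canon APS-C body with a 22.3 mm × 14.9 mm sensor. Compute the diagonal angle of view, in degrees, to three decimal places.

1.102°

Sensor diagonal = √(22.3² + 14.9²) = √719.3000 ≈ 26.8198 mm.
Angle of view α = 2·arctan(d/2f) with d = 26.8198 mm and f = 1394 mm.
d/2f = 0.00962; arctan(0.00962) ≈ 0.5512°, so α ≈ 1.1023°.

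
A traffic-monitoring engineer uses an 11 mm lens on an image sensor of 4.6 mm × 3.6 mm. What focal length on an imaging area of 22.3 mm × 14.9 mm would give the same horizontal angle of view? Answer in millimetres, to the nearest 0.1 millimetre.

Equal angle of view means equal width/f ratio, so f₂ = f₁ · (width₂/width₁) = 11 × 22.3/4.6.
f₂ = 11 × 4.84783 ≈ 53.326 mm.

53.3 mm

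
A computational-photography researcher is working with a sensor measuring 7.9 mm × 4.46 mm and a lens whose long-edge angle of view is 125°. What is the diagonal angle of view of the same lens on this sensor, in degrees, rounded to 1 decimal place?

From the long-edge AOV: f = 7.9 / (2·tan(62.5°)) = 7.9 / 3.84196 ≈ 2.0562 mm.
Sensor diagonal = √(7.9² + 4.46²) = √82.3016 ≈ 9.0720 mm.
Diagonal AOV = 2·arctan(9.0720 / (2 × 2.0562)) = 2·arctan(2.20597) ≈ 131.2290°.

131.2°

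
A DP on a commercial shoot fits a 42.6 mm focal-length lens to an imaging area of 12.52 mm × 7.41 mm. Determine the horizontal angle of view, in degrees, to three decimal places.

Angle of view α = 2·arctan(w/2f) with w = 12.52 mm and f = 42.6 mm.
w/2f = 0.14695; arctan(0.14695) ≈ 8.3597°, so α ≈ 16.7194°.

16.719°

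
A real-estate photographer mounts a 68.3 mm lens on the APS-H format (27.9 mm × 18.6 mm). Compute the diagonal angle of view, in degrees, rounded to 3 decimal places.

Sensor diagonal = √(27.9² + 18.6²) = √1124.3700 ≈ 33.5316 mm.
Angle of view α = 2·arctan(d/2f) with d = 33.5316 mm and f = 68.3 mm.
d/2f = 0.24547; arctan(0.24547) ≈ 13.7919°, so α ≈ 27.5837°.

27.584°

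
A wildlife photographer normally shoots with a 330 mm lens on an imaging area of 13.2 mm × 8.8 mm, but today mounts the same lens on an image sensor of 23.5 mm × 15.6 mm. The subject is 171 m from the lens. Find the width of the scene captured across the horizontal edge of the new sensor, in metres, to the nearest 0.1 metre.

12.2 m

The focal length stays 330 mm; the relevant sensor dimension is now w = 23.5 mm. Object distance dₒ = 171 m = 171000 mm.
Thin-lens field width W = w·(dₒ − f)/f = 23.5 × (171000 − 330)/330 ≈ 12153.773 mm = 12.1538 m.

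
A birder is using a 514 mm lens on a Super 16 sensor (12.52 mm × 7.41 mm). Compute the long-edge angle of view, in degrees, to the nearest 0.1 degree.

Angle of view α = 2·arctan(w/2f) with w = 12.52 mm and f = 514 mm.
w/2f = 0.01218; arctan(0.01218) ≈ 0.6978°, so α ≈ 1.3955°.

1.4°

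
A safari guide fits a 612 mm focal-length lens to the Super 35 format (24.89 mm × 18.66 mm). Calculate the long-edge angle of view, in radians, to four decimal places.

0.0407 rad

Angle of view α = 2·arctan(w/2f) with w = 24.89 mm and f = 612 mm.
w/2f = 0.02033; arctan(0.02033) ≈ 0.0203 rad, so α ≈ 0.0407 rad.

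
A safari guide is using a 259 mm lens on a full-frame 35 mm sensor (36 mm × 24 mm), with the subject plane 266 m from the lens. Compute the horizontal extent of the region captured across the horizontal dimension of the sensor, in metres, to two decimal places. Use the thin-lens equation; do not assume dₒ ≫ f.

dₒ: 266 m = 266000 mm.
Similar triangles through the lens centre give W/dₒ = w/dᵢ; with 1/f = 1/dₒ + 1/dᵢ this gives W = w·(dₒ − f)/f.
W = 36 mm × (266000 − 259) / 259 = 36 × 1026.0270 ≈ 36936.973 mm = 36.937 m.

36.94 m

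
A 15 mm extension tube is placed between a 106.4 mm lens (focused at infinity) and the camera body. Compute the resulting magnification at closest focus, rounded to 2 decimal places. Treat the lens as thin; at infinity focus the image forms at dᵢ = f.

The tube moves the image plane from f to f + e, so dᵢ = 106.4 + 15 = 121.4 mm. Focus is achieved when 1/f = 1/dₒ + 1/dᵢ, giving dₒ = 1/(1/f − 1/(f+e)).
Magnification m = dᵢ/dₒ = (f+e)·(1/f − 1/(f+e)) = e/f = 15/106.4 ≈ 0.1410.

0.14×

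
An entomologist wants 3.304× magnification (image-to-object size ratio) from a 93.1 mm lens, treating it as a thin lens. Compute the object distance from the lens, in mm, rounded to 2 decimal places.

121.28 mm

With m = dᵢ/dₒ and 1/f = 1/dₒ + 1/dᵢ, substituting dᵢ = m·dₒ gives 1/f = (1 + 1/m)/dₒ, hence dₒ = f·(1 + 1/m).
dₒ = 93.1 × (1 + 1/3.304) = 93.1 × 1.30266 ≈ 121.278 mm.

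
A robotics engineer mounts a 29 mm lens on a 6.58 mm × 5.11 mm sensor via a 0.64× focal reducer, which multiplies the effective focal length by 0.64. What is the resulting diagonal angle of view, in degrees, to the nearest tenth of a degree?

25.3°

Effective focal length f = 29 × 0.64 = 18.56 mm.
Sensor diagonal = √(6.58² + 5.11²) = √69.4085 ≈ 8.3312 mm.
α = 2·arctan(8.331 / (2 × 18.56)) = 2·arctan(0.22444) ≈ 25.2996°.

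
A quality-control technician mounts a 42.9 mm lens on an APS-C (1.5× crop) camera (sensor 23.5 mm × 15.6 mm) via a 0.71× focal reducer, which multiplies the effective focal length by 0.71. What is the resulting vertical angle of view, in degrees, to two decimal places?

Effective focal length f = 42.9 × 0.71 = 30.459 mm.
α = 2·arctan(15.6 / (2 × 30.459)) = 2·arctan(0.25608) ≈ 28.7275°.

28.73°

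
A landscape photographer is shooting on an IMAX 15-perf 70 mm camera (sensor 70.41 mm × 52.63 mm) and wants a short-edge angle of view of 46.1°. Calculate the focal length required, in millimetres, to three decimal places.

61.844 mm

From α = 2·arctan(h/2f) we get f = h / (2·tan(α/2)).
With h = 52.63 mm and α/2 = 23.05°, tan(α/2) ≈ 0.42551, so f ≈ 52.63 / 0.85101 ≈ 61.8441 mm.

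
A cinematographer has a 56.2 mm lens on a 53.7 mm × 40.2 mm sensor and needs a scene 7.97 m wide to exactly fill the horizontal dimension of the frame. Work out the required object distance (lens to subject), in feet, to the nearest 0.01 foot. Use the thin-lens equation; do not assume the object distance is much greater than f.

W: 7.97 m = 7970 mm.
Magnification m = w/W = dᵢ/dₒ; combined with 1/f = 1/dₒ + 1/dᵢ this gives dₒ = f·(1 + W/w).
dₒ = 56.2 mm × (1 + 7970/53.7) = 56.2 × 149.4171 ≈ 8397.243 mm = 8397.243/304.8 ft = 27.55 ft.

27.55 ft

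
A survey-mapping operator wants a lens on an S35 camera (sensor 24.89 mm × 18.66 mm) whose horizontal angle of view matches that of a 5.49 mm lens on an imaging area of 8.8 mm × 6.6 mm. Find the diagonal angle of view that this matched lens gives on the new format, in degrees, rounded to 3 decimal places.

Equal horizontal AOV ⇒ f₂ = f₁ · 24.89/8.8 = 5.49 × 2.82841 ≈ 15.5280 mm.
Sensor diagonal = √(24.89² + 18.66²) = √967.7077 ≈ 31.1080 mm.
Diagonal AOV on the new format = 2·arctan(31.1080 / (2 × 15.5280)) = 2·arctan(1.00168) ≈ 90.0960°.

90.096°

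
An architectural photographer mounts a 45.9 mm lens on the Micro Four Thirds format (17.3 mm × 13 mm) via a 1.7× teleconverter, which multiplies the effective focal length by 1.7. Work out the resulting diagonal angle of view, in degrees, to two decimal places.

Effective focal length f = 45.9 × 1.7 = 78.03 mm.
Sensor diagonal = √(17.3² + 13²) = √468.2900 ≈ 21.6400 mm.
α = 2·arctan(21.640 / (2 × 78.03)) = 2·arctan(0.13866) ≈ 15.7891°.

15.79°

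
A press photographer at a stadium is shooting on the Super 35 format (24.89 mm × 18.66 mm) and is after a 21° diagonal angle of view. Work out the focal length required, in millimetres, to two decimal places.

83.92 mm

Sensor diagonal = √(24.89² + 18.66²) = √967.7077 ≈ 31.1080 mm.
From α = 2·arctan(d/2f) we get f = d / (2·tan(α/2)).
With d = 31.1080 mm and α/2 = 10.5°, tan(α/2) ≈ 0.18534, so f ≈ 31.1080 / 0.37068 ≈ 83.9219 mm.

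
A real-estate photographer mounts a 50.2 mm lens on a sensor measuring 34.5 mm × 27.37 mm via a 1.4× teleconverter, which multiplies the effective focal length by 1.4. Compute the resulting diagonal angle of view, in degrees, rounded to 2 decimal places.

34.79°

Effective focal length f = 50.2 × 1.4 = 70.28 mm.
Sensor diagonal = √(34.5² + 27.37²) = √1939.3669 ≈ 44.0382 mm.
α = 2·arctan(44.038 / (2 × 70.28)) = 2·arctan(0.31331) ≈ 34.7921°.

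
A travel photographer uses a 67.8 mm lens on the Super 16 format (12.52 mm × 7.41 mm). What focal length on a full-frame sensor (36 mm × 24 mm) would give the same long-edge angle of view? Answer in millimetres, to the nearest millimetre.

195 mm

Equal angle of view means equal width/f ratio, so f₂ = f₁ · (width₂/width₁) = 67.8 × 36/12.52.
f₂ = 67.8 × 2.87540 ≈ 194.952 mm.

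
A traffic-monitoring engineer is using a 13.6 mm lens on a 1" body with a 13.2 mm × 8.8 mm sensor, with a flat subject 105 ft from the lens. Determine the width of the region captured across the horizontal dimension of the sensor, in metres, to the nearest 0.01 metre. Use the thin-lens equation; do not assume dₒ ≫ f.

dₒ: 105 ft × 304.8 mm/ft = 32004.00 mm.
Similar triangles through the lens centre give W/dₒ = w/dᵢ; with 1/f = 1/dₒ + 1/dᵢ this gives W = w·(dₒ − f)/f.
W = 13.2 mm × (32004 − 13.6) / 13.6 = 13.2 × 2352.2352 ≈ 31049.505 mm = 31.0495 m.

31.05 m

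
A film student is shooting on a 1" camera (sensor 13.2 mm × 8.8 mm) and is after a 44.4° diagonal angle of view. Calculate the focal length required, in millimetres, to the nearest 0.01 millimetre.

Sensor diagonal = √(13.2² + 8.8²) = √251.6800 ≈ 15.8644 mm.
From α = 2·arctan(d/2f) we get f = d / (2·tan(α/2)).
With d = 15.8644 mm and α/2 = 22.2°, tan(α/2) ≈ 0.40809, so f ≈ 15.8644 / 0.81618 ≈ 19.4373 mm.

19.44 mm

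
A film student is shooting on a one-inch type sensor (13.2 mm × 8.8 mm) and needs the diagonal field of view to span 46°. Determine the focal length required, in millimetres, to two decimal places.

Sensor diagonal = √(13.2² + 8.8²) = √251.6800 ≈ 15.8644 mm.
From α = 2·arctan(d/2f) we get f = d / (2·tan(α/2)).
With d = 15.8644 mm and α/2 = 23°, tan(α/2) ≈ 0.42447, so f ≈ 15.8644 / 0.84895 ≈ 18.6871 mm.

18.69 mm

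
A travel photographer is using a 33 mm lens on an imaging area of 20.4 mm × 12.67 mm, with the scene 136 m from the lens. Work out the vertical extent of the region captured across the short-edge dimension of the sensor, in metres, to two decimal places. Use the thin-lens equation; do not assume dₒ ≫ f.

dₒ: 136 m = 136000 mm.
Similar triangles through the lens centre give W/dₒ = h/dᵢ; with 1/f = 1/dₒ + 1/dᵢ this gives W = h·(dₒ − f)/f.
W = 12.67 mm × (136000 − 33) / 33 = 12.67 × 4120.2121 ≈ 52203.088 mm = 52.2031 m.

52.20 m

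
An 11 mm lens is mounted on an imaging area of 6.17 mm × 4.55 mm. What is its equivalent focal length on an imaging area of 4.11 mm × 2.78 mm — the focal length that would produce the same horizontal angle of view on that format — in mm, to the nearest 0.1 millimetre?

7.3 mm

Equal angle of view means equal width/f ratio, so f₂ = f₁ · (width₂/width₁) = 11 × 4.11/6.17.
f₂ = 11 × 0.66613 ≈ 7.327 mm.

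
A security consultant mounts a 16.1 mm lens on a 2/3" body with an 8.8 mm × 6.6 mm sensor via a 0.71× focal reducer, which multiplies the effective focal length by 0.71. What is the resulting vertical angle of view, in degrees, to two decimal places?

Effective focal length f = 16.1 × 0.71 = 11.431 mm.
α = 2·arctan(6.6 / (2 × 11.431)) = 2·arctan(0.28869) ≈ 32.2057°.

32.21°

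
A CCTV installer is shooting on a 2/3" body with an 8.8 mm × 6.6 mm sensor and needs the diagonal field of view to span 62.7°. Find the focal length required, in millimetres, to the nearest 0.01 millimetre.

9.03 mm

Sensor diagonal = √(8.8² + 6.6²) = √121.0000 ≈ 11.0000 mm.
From α = 2·arctan(d/2f) we get f = d / (2·tan(α/2)).
With d = 11.0000 mm and α/2 = 31.35°, tan(α/2) ≈ 0.60921, so f ≈ 11.0000 / 1.21841 ≈ 9.0282 mm.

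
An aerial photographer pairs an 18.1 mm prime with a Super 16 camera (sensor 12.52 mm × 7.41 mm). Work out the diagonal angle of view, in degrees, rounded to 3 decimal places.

Sensor diagonal = √(12.52² + 7.41²) = √211.6585 ≈ 14.5485 mm.
Angle of view α = 2·arctan(d/2f) with d = 14.5485 mm and f = 18.1 mm.
d/2f = 0.40189; arctan(0.40189) ≈ 21.8948°, so α ≈ 43.7896°.

43.790°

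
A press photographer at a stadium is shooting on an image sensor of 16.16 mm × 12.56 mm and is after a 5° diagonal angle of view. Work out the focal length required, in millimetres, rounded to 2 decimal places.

234.39 mm

Sensor diagonal = √(16.16² + 12.56²) = √418.8992 ≈ 20.4670 mm.
From α = 2·arctan(d/2f) we get f = d / (2·tan(α/2)).
With d = 20.4670 mm and α/2 = 2.5°, tan(α/2) ≈ 0.04366, so f ≈ 20.4670 / 0.08732 ≈ 234.3860 mm.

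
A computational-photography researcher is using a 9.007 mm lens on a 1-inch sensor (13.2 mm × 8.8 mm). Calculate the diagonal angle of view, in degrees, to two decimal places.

82.74°

Sensor diagonal = √(13.2² + 8.8²) = √251.6800 ≈ 15.8644 mm.
Angle of view α = 2·arctan(d/2f) with d = 15.8644 mm and f = 9.007 mm.
d/2f = 0.88067; arctan(0.88067) ≈ 41.3695°, so α ≈ 82.7389°.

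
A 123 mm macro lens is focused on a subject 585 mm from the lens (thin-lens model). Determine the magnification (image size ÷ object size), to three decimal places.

Thin lens: 1/f = 1/dₒ + 1/dᵢ → 1/dᵢ = 1/123 − 1/585 = 0.0064207 mm⁻¹, so dᵢ ≈ 155.7468 mm.
Magnification m = dᵢ/dₒ = 155.7468/585 ≈ 0.26623.

0.266×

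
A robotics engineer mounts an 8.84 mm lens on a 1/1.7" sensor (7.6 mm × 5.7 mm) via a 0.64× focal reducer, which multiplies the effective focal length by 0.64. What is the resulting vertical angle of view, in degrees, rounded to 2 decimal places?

53.47°

Effective focal length f = 8.84 × 0.64 = 5.6576 mm.
α = 2·arctan(5.7 / (2 × 5.6576)) = 2·arctan(0.50375) ≈ 53.4731°.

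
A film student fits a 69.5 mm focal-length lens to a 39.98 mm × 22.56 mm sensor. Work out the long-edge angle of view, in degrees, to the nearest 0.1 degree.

32.1°

Angle of view α = 2·arctan(w/2f) with w = 39.98 mm and f = 69.5 mm.
w/2f = 0.28763; arctan(0.28763) ≈ 16.0466°, so α ≈ 32.0932°.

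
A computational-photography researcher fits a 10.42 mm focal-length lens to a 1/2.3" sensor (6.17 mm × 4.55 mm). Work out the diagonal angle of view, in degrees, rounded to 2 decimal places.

Sensor diagonal = √(6.17² + 4.55²) = √58.7714 ≈ 7.6663 mm.
Angle of view α = 2·arctan(d/2f) with d = 7.6663 mm and f = 10.42 mm.
d/2f = 0.36786; arctan(0.36786) ≈ 20.1967°, so α ≈ 40.3933°.

40.39°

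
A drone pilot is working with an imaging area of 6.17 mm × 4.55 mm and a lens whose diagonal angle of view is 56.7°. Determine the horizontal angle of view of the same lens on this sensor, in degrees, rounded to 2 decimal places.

46.95°

Sensor diagonal = √(6.17² + 4.55²) = √58.7714 ≈ 7.6663 mm.
From the diagonal AOV: f = 7.6663 / (2·tan(28.35°)) = 7.6663 / 1.07914 ≈ 7.1040 mm.
Horizontal AOV = 2·arctan(6.17 / (2 × 7.1040)) = 2·arctan(0.43426) ≈ 46.9468°.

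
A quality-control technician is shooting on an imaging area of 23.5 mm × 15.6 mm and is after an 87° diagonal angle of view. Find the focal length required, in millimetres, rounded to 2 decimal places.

14.86 mm

Sensor diagonal = √(23.5² + 15.6²) = √795.6100 ≈ 28.2066 mm.
From α = 2·arctan(d/2f) we get f = d / (2·tan(α/2)).
With d = 28.2066 mm and α/2 = 43.5°, tan(α/2) ≈ 0.94896, so f ≈ 28.2066 / 1.89793 ≈ 14.8618 mm.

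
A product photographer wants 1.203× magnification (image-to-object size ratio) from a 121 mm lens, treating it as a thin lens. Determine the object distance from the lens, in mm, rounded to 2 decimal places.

221.58 mm

With m = dᵢ/dₒ and 1/f = 1/dₒ + 1/dᵢ, substituting dᵢ = m·dₒ gives 1/f = (1 + 1/m)/dₒ, hence dₒ = f·(1 + 1/m).
dₒ = 121 × (1 + 1/1.203) = 121 × 1.83126 ≈ 221.582 mm.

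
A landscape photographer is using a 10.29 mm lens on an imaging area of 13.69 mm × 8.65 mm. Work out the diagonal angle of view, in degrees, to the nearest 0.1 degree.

Sensor diagonal = √(13.69² + 8.65²) = √262.2386 ≈ 16.1938 mm.
Angle of view α = 2·arctan(d/2f) with d = 16.1938 mm and f = 10.29 mm.
d/2f = 0.78687; arctan(0.78687) ≈ 38.1981°, so α ≈ 76.3963°.

76.4°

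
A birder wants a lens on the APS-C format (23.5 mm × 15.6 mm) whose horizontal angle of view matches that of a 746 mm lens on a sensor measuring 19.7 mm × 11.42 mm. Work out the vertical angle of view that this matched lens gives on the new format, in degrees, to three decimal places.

1.004°

Equal horizontal AOV ⇒ f₂ = f₁ · 23.5/19.7 = 746 × 1.19289 ≈ 889.8985 mm.
Vertical AOV on the new format = 2·arctan(15.6 / (2 × 889.8985)) = 2·arctan(0.00877) ≈ 1.0044°.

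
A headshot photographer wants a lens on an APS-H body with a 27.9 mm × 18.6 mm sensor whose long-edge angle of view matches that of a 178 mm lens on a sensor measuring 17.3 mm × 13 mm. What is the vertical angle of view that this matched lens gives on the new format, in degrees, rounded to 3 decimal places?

3.711°

Equal long-edge AOV ⇒ f₂ = f₁ · 27.9/17.3 = 178 × 1.61272 ≈ 287.0636 mm.
Vertical AOV on the new format = 2·arctan(18.6 / (2 × 287.0636)) = 2·arctan(0.03240) ≈ 3.7111°.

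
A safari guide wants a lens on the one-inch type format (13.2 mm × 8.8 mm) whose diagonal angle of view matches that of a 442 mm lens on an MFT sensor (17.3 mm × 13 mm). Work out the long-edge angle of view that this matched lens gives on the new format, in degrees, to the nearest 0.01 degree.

2.33°

Sensor diagonal = √(17.3² + 13²) = √468.2900 ≈ 21.6400 mm.
Sensor diagonal = √(13.2² + 8.8²) = √251.6800 ≈ 15.8644 mm.
Equal diagonal AOV ⇒ f₂ = f₁ · 15.8644/21.6400 = 442 × 0.73311 ≈ 324.0330 mm.
Long-edge AOV on the new format = 2·arctan(13.2 / (2 × 324.0330)) = 2·arctan(0.02037) ≈ 2.3337°.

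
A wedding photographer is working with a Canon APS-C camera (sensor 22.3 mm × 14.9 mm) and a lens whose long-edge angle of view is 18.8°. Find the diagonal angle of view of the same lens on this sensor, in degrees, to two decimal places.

From the long-edge AOV: f = 22.3 / (2·tan(9.4°)) = 22.3 / 0.33110 ≈ 67.3517 mm.
Sensor diagonal = √(22.3² + 14.9²) = √719.3000 ≈ 26.8198 mm.
Diagonal AOV = 2·arctan(26.8198 / (2 × 67.3517)) = 2·arctan(0.19910) ≈ 22.5209°.

22.52°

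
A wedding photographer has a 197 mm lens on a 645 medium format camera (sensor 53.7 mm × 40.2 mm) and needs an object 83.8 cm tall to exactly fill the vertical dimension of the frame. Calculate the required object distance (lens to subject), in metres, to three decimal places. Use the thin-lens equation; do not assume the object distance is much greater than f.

W: 83.8 cm = 838 mm.
Magnification m = h/W = dᵢ/dₒ; combined with 1/f = 1/dₒ + 1/dᵢ this gives dₒ = f·(1 + W/h).
dₒ = 197 mm × (1 + 838/40.2) = 197 × 21.8458 ≈ 4303.617 mm = 4.30362 m.

4.304 m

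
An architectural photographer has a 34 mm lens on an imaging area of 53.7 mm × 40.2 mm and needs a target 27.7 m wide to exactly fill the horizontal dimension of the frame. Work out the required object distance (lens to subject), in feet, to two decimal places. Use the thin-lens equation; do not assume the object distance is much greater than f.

57.65 ft

W: 27.7 m = 27700 mm.
Magnification m = w/W = dᵢ/dₒ; combined with 1/f = 1/dₒ + 1/dᵢ this gives dₒ = f·(1 + W/w).
dₒ = 34 mm × (1 + 27700/53.7) = 34 × 516.8287 ≈ 17572.175 mm = 17572.175/304.8 ft = 57.6515 ft.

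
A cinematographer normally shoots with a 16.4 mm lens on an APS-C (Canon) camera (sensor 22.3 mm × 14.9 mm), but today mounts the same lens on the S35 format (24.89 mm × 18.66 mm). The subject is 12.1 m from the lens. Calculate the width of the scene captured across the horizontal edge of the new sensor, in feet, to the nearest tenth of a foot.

The focal length stays 16.4 mm; the relevant sensor dimension is now w = 24.89 mm. Object distance dₒ = 12.1 m = 12100 mm.
Thin-lens field width W = w·(dₒ − f)/f = 24.89 × (12100 − 16.4)/16.4 ≈ 18339.073 mm = 18339.073/304.8 ft = 60.1676 ft.

60.2 ft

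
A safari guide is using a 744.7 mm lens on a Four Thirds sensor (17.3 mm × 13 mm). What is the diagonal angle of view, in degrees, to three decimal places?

Sensor diagonal = √(17.3² + 13²) = √468.2900 ≈ 21.6400 mm.
Angle of view α = 2·arctan(d/2f) with d = 21.6400 mm and f = 744.7 mm.
d/2f = 0.01453; arctan(0.01453) ≈ 0.8324°, so α ≈ 1.6648°.

1.665°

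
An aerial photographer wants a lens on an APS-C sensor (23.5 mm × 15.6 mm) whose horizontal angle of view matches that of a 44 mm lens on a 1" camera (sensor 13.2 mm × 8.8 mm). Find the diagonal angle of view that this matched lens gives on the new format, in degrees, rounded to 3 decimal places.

20.413°

Equal horizontal AOV ⇒ f₂ = f₁ · 23.5/13.2 = 44 × 1.78030 ≈ 78.3333 mm.
Sensor diagonal = √(23.5² + 15.6²) = √795.6100 ≈ 28.2066 mm.
Diagonal AOV on the new format = 2·arctan(28.2066 / (2 × 78.3333)) = 2·arctan(0.18004) ≈ 20.4126°.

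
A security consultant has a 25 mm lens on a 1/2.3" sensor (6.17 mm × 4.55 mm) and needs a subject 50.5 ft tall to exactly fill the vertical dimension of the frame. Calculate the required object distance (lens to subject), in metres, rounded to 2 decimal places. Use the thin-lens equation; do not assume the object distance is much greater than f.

W: 50.5 ft × 304.8 mm/ft = 15392.40 mm.
Magnification m = h/W = dᵢ/dₒ; combined with 1/f = 1/dₒ + 1/dᵢ this gives dₒ = f·(1 + W/h).
dₒ = 25 mm × (1 + 15392.4/4.55) = 25 × 3383.9449 ≈ 84598.624 mm = 84.5986 m.

84.60 m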